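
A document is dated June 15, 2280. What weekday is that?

Doomsday rule: the anchor day for the 2200s is Friday. For year 80: 80÷12 = 6 r 8, and 8÷4 = 2, so 6+8+2 = 16.
Friday + 16 ≡ Sunday — that's 2280's doomsday.
In June the doomsday date is Jun 6.
Jun 15 is 9 days after Jun 6; 9 mod 7 = 2, so Sunday + 2 = Tuesday.

Tuesday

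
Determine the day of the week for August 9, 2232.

Thursday

Doomsday rule: the anchor day for the 2200s is Friday. For year 32: 32÷12 = 2 r 8, and 8÷4 = 2, so 2+8+2 = 12.
Friday + 12 ≡ Wednesday — that's 2232's doomsday.
In August the doomsday date is Aug 8.
Aug 9 is 1 day after Aug 8; 1 mod 7 = 1, so Wednesday + 1 = Thursday.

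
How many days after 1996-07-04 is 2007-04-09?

Jul 4, 1996 → Jul 4, 1997: 365 days.
Jul 4, 1997 → Jul 4, 1998: 365 days.
Jul 4, 1998 → Jul 4, 1999: 365 days.
Jul 4, 1999 → Jul 4, 2000: 366 days (Feb 29, 2000 is in that span).
Jul 4, 2000 → Jul 4, 2001: 365 days.
Jul 4, 2001 → Jul 4, 2002: 365 days.
Jul 4, 2002 → Jul 4, 2003: 365 days.
Jul 4, 2003 → Jul 4, 2004: 366 days (Feb 29, 2004 is in that span).
Jul 4, 2004 → Jul 4, 2005: 365 days.
Jul 4, 2005 → Jul 4, 2006: 365 days.
Jul 4, 2006 → Aug 4, 2006: 31 days (July has 31).
Aug 4, 2006 → Sep 4, 2006: 31 days (August has 31).
Sep 4, 2006 → Oct 4, 2006: 30 days (September has 30).
Oct 4, 2006 → Nov 4, 2006: 31 days (October has 31).
Nov 4, 2006 → Dec 4, 2006: 30 days (November has 30).
Dec 4, 2006 → Jan 4, 2007: 31 days (December has 31).
Jan 4, 2007 → Feb 4, 2007: 31 days (January has 31).
Feb 4, 2007 → Mar 4, 2007: 28 days (February has 28).
Mar 4, 2007 → Apr 4, 2007: 31 days (March has 31).
Apr 4, 2007 → Apr 9, 2007: 5 days.
Total: 3931 days.

3931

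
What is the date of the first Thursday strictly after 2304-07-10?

July 14, 2304

Jul 10, 2304 is a Sunday.
From Sunday to the next Thursday is 4 days.
Jul 10, 2304 + 4 = Jul 14, 2304.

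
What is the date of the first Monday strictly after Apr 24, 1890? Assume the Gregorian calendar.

April 28, 1890

Apr 24, 1890 is a Thursday.
From Thursday to the next Monday is 4 days.
Apr 24, 1890 + 4 = Apr 28, 1890.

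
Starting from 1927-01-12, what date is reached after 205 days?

August 5, 1927

Jan has 31 days: +20 → Feb 1, 1927 (185 left).
Feb has 28 days: +28 → Mar 1, 1927 (157 left).
Mar has 31 days: +31 → Apr 1, 1927 (126 left).
Apr has 30 days: +30 → May 1, 1927 (96 left).
May has 31 days: +31 → Jun 1, 1927 (65 left).
Jun has 30 days: +30 → Jul 1, 1927 (35 left).
Jul has 31 days: +31 → Aug 1, 1927 (4 left).
+4 → Aug 5, 1927.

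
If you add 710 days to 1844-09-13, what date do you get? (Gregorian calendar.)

+365 (one year) → Sep 13, 1845 (345 left).
Sep has 30 days: +18 → Oct 1, 1845 (327 left).
Oct has 31 days: +31 → Nov 1, 1845 (296 left).
Nov has 30 days: +30 → Dec 1, 1845 (266 left).
Dec has 31 days: +31 → Jan 1, 1846 (235 left).
Jan has 31 days: +31 → Feb 1, 1846 (204 left).
Feb has 28 days: +28 → Mar 1, 1846 (176 left).
Mar has 31 days: +31 → Apr 1, 1846 (145 left).
Apr has 30 days: +30 → May 1, 1846 (115 left).
May has 31 days: +31 → Jun 1, 1846 (84 left).
Jun has 30 days: +30 → Jul 1, 1846 (54 left).
Jul has 31 days: +31 → Aug 1, 1846 (23 left).
+23 → Aug 24, 1846.

August 24, 1846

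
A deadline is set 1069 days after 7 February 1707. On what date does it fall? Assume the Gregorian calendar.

+365 (one year) → Feb 7, 1708 (704 left).
+366 (one year; includes Feb 29, 1708) → Feb 7, 1709 (338 left).
Feb has 28 days: +22 → Mar 1, 1709 (316 left).
Mar has 31 days: +31 → Apr 1, 1709 (285 left).
Apr has 30 days: +30 → May 1, 1709 (255 left).
May has 31 days: +31 → Jun 1, 1709 (224 left).
Jun has 30 days: +30 → Jul 1, 1709 (194 left).
Jul has 31 days: +31 → Aug 1, 1709 (163 left).
Aug has 31 days: +31 → Sep 1, 1709 (132 left).
Sep has 30 days: +30 → Oct 1, 1709 (102 left).
Oct has 31 days: +31 → Nov 1, 1709 (71 left).
Nov has 30 days: +30 → Dec 1, 1709 (41 left).
Dec has 31 days: +31 → Jan 1, 1710 (10 left).
+10 → Jan 11, 1710.

January 11, 1710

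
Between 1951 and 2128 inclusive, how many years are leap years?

44

Multiples of 4 in [1951,2128]: 45.
Of those, multiples of 100: 2 (not leap unless ÷400).
Multiples of 400: 1.
Leap years = 45 − 2 + 1 = 44.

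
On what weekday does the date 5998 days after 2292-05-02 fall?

Sunday

First find the weekday of May 2, 2292. Doomsday rule: the anchor day for the 2200s is Friday. For year 92: 92÷12 = 7 r 8, and 8÷4 = 2, so 7+8+2 = 17.
Friday + 17 ≡ Monday — that's 2292's doomsday.
In May the doomsday date is May 9.
May 2 is 7 days before May 9; 7 mod 7 = 0, so Monday − 0 = Monday.
5998 mod 7 = 6, so 5998 days after a Monday is Monday + 6 = Sunday.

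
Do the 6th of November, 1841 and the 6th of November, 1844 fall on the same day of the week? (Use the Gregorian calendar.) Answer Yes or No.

No

From Nov 6, 1841 to Nov 6, 1844 is 1096 days.
1096 mod 7 = 4, so they are different weekdays.
(Nov 6, 1841 is a Saturday; Nov 6, 1844 is a Wednesday.)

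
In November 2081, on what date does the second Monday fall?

November 10, 2081

November 1, 2081 is a Saturday.
The first Monday is therefore November 3 (2 days later).
The second Monday is 3 + 1×7 = November 10.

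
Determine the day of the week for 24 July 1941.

Thursday

Doomsday rule: the anchor day for the 1900s is Wednesday. For year 41: 41÷12 = 3 r 5, and 5÷4 = 1, so 3+5+1 = 9.
Wednesday + 9 ≡ Friday — that's 1941's doomsday.
In July the doomsday date is Jul 11.
Jul 24 is 13 days after Jul 11; 13 mod 7 = 6, so Friday + 6 = Thursday.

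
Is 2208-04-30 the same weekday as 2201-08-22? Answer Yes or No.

Yes

From Aug 22, 2201 to Apr 30, 2208 is 2443 days.
2443 mod 7 = 0, so they are the same weekday.
(Aug 22, 2201 is a Saturday; Apr 30, 2208 is a Saturday.)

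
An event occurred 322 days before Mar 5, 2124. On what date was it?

April 18, 2123

−5 → Feb 29, 2124 (end of Feb, 29 days; 317 left).
−29 → Jan 31, 2124 (end of Jan, 31 days; 288 left).
−31 → Dec 31, 2123 (end of Dec, 31 days; 257 left).
−31 → Nov 30, 2123 (end of Nov, 30 days; 226 left).
−30 → Oct 31, 2123 (end of Oct, 31 days; 196 left).
−31 → Sep 30, 2123 (end of Sep, 30 days; 165 left).
−30 → Aug 31, 2123 (end of Aug, 31 days; 135 left).
−31 → Jul 31, 2123 (end of Jul, 31 days; 104 left).
−31 → Jun 30, 2123 (end of Jun, 30 days; 73 left).
−30 → May 31, 2123 (end of May, 31 days; 43 left).
−31 → Apr 30, 2123 (end of Apr, 30 days; 12 left).
−12 → Apr 18, 2123.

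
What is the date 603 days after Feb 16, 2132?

October 11, 2133

+366 (one year; includes Feb 29, 2132) → Feb 16, 2133 (237 left).
Feb has 28 days: +13 → Mar 1, 2133 (224 left).
Mar has 31 days: +31 → Apr 1, 2133 (193 left).
Apr has 30 days: +30 → May 1, 2133 (163 left).
May has 31 days: +31 → Jun 1, 2133 (132 left).
Jun has 30 days: +30 → Jul 1, 2133 (102 left).
Jul has 31 days: +31 → Aug 1, 2133 (71 left).
Aug has 31 days: +31 → Sep 1, 2133 (40 left).
Sep has 30 days: +30 → Oct 1, 2133 (10 left).
+10 → Oct 11, 2133.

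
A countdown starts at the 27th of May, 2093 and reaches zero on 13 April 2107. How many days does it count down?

5068

May 27, 2093 → May 27, 2094: 365 days.
May 27, 2094 → May 27, 2095: 365 days.
May 27, 2095 → May 27, 2096: 366 days (Feb 29, 2096 is in that span).
May 27, 2096 → May 27, 2097: 365 days.
May 27, 2097 → May 27, 2098: 365 days.
May 27, 2098 → May 27, 2099: 365 days.
May 27, 2099 → May 27, 2100: 365 days.
May 27, 2100 → May 27, 2101: 365 days.
May 27, 2101 → May 27, 2102: 365 days.
May 27, 2102 → May 27, 2103: 365 days.
May 27, 2103 → May 27, 2104: 366 days (Feb 29, 2104 is in that span).
May 27, 2104 → May 27, 2105: 365 days.
May 27, 2105 → May 27, 2106: 365 days.
May 27, 2106 → Jun 27, 2106: 31 days (May has 31).
Jun 27, 2106 → Jul 27, 2106: 30 days (June has 30).
Jul 27, 2106 → Aug 27, 2106: 31 days (July has 31).
Aug 27, 2106 → Sep 27, 2106: 31 days (August has 31).
Sep 27, 2106 → Oct 27, 2106: 30 days (September has 30).
Oct 27, 2106 → Nov 27, 2106: 31 days (October has 31).
Nov 27, 2106 → Dec 27, 2106: 30 days (November has 30).
Dec 27, 2106 → Jan 27, 2107: 31 days (December has 31).
Jan 27, 2107 → Feb 27, 2107: 31 days (January has 31).
Feb 27, 2107 → Mar 27, 2107: 28 days (February has 28).
Mar 27, 2107 → Apr 13, 2107: 17 days.
Total: 5068 days.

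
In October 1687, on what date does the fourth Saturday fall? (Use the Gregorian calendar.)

October 1, 1687 is a Wednesday.
The first Saturday is therefore October 4 (3 days later).
The fourth Saturday is 4 + 3×7 = October 25.

October 25, 1687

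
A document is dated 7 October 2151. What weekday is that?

Doomsday rule: the anchor day for the 2100s is Sunday. For year 51: 51÷12 = 4 r 3, and 3÷4 = 0, so 4+3+0 = 7.
Sunday + 7 ≡ Sunday — that's 2151's doomsday.
In October the doomsday date is Oct 10.
Oct 7 is 3 days before Oct 10; 3 mod 7 = 3, so Sunday − 3 = Thursday.

Thursday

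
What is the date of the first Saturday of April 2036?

April 1, 2036 is a Tuesday.
The first Saturday is therefore April 5 (4 days later).

April 5, 2036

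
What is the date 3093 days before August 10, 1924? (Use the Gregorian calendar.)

−366 (one year; includes Feb 29, 1924) → Aug 10, 1923 (2727 left).
−365 (one year) → Aug 10, 1922 (2362 left).
−365 (one year) → Aug 10, 1921 (1997 left).
−365 (one year) → Aug 10, 1920 (1632 left).
−366 (one year; includes Feb 29, 1920) → Aug 10, 1919 (1266 left).
−365 (one year) → Aug 10, 1918 (901 left).
−365 (one year) → Aug 10, 1917 (536 left).
−365 (one year) → Aug 10, 1916 (171 left).
−10 → Jul 31, 1916 (end of Jul, 31 days; 161 left).
−31 → Jun 30, 1916 (end of Jun, 30 days; 130 left).
−30 → May 31, 1916 (end of May, 31 days; 100 left).
−31 → Apr 30, 1916 (end of Apr, 30 days; 69 left).
−30 → Mar 31, 1916 (end of Mar, 31 days; 39 left).
−31 → Feb 29, 1916 (end of Feb, 29 days; 8 left).
−8 → Feb 21, 1916.

February 21, 1916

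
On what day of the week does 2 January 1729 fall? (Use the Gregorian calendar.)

Doomsday rule: the anchor day for the 1700s is Sunday. For year 29: 29÷12 = 2 r 5, and 5÷4 = 1, so 2+5+1 = 8.
Sunday + 8 ≡ Monday — that's 1729's doomsday.
In January the doomsday date is Jan 3 (1729 is not a leap year).
Jan 2 is 1 day before Jan 3; 1 mod 7 = 1, so Monday − 1 = Sunday.

Sunday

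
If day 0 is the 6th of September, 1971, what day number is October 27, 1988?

Sep 6, 1971 → Sep 6, 1972: 366 days (Feb 29, 1972 is in that span).
Sep 6, 1972 → Sep 6, 1973: 365 days.
Sep 6, 1973 → Sep 6, 1974: 365 days.
Sep 6, 1974 → Sep 6, 1975: 365 days.
Sep 6, 1975 → Sep 6, 1976: 366 days (Feb 29, 1976 is in that span).
Sep 6, 1976 → Sep 6, 1977: 365 days.
Sep 6, 1977 → Sep 6, 1978: 365 days.
Sep 6, 1978 → Sep 6, 1979: 365 days.
Sep 6, 1979 → Sep 6, 1980: 366 days (Feb 29, 1980 is in that span).
Sep 6, 1980 → Sep 6, 1981: 365 days.
Sep 6, 1981 → Sep 6, 1982: 365 days.
Sep 6, 1982 → Sep 6, 1983: 365 days.
Sep 6, 1983 → Sep 6, 1984: 366 days (Feb 29, 1984 is in that span).
Sep 6, 1984 → Sep 6, 1985: 365 days.
Sep 6, 1985 → Sep 6, 1986: 365 days.
Sep 6, 1986 → Sep 6, 1987: 365 days.
Sep 6, 1987 → Sep 6, 1988: 366 days (Feb 29, 1988 is in that span).
Sep 6, 1988 → Oct 6, 1988: 30 days (September has 30).
Oct 6, 1988 → Oct 27, 1988: 21 days.
Total: 6261 days.

6261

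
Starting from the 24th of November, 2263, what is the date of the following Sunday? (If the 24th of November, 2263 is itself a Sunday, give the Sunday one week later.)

Nov 24, 2263 is a Tuesday.
From Tuesday to the next Sunday is 5 days.
Nov 24, 2263 + 5 = Nov 29, 2263.

November 29, 2263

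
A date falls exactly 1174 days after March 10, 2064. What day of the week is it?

First find the weekday of Mar 10, 2064. Doomsday rule: the anchor day for the 2000s is Tuesday. For year 64: 64÷12 = 5 r 4, and 4÷4 = 1, so 5+4+1 = 10.
Tuesday + 10 ≡ Friday — that's 2064's doomsday.
In March the doomsday date is Mar 14.
Mar 10 is 4 days before Mar 14; 4 mod 7 = 4, so Friday − 4 = Monday.
1174 mod 7 = 5, so 1174 days after a Monday is Monday + 5 = Saturday.

Saturday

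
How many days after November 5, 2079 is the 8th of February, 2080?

Nov 5, 2079 → Dec 5, 2079: 30 days (November has 30).
Dec 5, 2079 → Jan 5, 2080: 31 days (December has 31).
Jan 5, 2080 → Feb 5, 2080: 31 days (January has 31).
Feb 5, 2080 → Feb 8, 2080: 3 days.
Total: 95 days.

95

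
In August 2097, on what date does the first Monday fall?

August 1, 2097 is a Thursday.
The first Monday is therefore August 5 (4 days later).

August 5, 2097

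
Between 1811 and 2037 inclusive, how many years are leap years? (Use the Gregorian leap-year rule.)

56

Multiples of 4 in [1811,2037]: 57.
Of those, multiples of 100: 2 (not leap unless ÷400).
Multiples of 400: 1.
Leap years = 57 − 2 + 1 = 56.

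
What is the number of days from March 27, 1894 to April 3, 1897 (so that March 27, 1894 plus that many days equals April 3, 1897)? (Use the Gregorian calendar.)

1103

Mar 27, 1894 → Mar 27, 1895: 365 days.
Mar 27, 1895 → Mar 27, 1896: 366 days (Feb 29, 1896 is in that span).
Mar 27, 1896 → Apr 27, 1896: 31 days (March has 31).
Apr 27, 1896 → May 27, 1896: 30 days (April has 30).
May 27, 1896 → Jun 27, 1896: 31 days (May has 31).
Jun 27, 1896 → Jul 27, 1896: 30 days (June has 30).
Jul 27, 1896 → Aug 27, 1896: 31 days (July has 31).
Aug 27, 1896 → Sep 27, 1896: 31 days (August has 31).
Sep 27, 1896 → Oct 27, 1896: 30 days (September has 30).
Oct 27, 1896 → Nov 27, 1896: 31 days (October has 31).
Nov 27, 1896 → Dec 27, 1896: 30 days (November has 30).
Dec 27, 1896 → Jan 27, 1897: 31 days (December has 31).
Jan 27, 1897 → Feb 27, 1897: 31 days (January has 31).
Feb 27, 1897 → Mar 27, 1897: 28 days (February has 28).
Mar 27, 1897 → Apr 3, 1897: 7 days.
Total: 1103 days.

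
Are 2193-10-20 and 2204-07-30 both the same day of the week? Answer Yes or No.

From Oct 20, 2193 to Jul 30, 2204 is 3935 days.
3935 mod 7 = 1, so they are different weekdays.
(Oct 20, 2193 is a Sunday; Jul 30, 2204 is a Monday.)

No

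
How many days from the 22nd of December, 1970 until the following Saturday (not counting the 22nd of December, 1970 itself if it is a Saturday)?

4

Dec 22, 1970 is a Tuesday.
From Tuesday to the next Saturday is 4 days.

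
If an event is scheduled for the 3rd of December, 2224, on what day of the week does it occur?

Friday

Doomsday rule: the anchor day for the 2200s is Friday. For year 24: 24÷12 = 2 r 0, and 0÷4 = 0, so 2+0+0 = 2.
Friday + 2 ≡ Sunday — that's 2224's doomsday.
In December the doomsday date is Dec 12.
Dec 3 is 9 days before Dec 12; 9 mod 7 = 2, so Sunday − 2 = Friday.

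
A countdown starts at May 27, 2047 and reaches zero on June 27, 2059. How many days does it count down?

4414

May 27, 2047 → May 27, 2048: 366 days (Feb 29, 2048 is in that span).
May 27, 2048 → May 27, 2049: 365 days.
May 27, 2049 → May 27, 2050: 365 days.
May 27, 2050 → May 27, 2051: 365 days.
May 27, 2051 → May 27, 2052: 366 days (Feb 29, 2052 is in that span).
May 27, 2052 → May 27, 2053: 365 days.
May 27, 2053 → May 27, 2054: 365 days.
May 27, 2054 → May 27, 2055: 365 days.
May 27, 2055 → May 27, 2056: 366 days (Feb 29, 2056 is in that span).
May 27, 2056 → May 27, 2057: 365 days.
May 27, 2057 → May 27, 2058: 365 days.
May 27, 2058 → Jun 27, 2058: 31 days (May has 31).
Jun 27, 2058 → Jul 27, 2058: 30 days (June has 30).
Jul 27, 2058 → Aug 27, 2058: 31 days (July has 31).
Aug 27, 2058 → Sep 27, 2058: 31 days (August has 31).
Sep 27, 2058 → Oct 27, 2058: 30 days (September has 30).
Oct 27, 2058 → Nov 27, 2058: 31 days (October has 31).
Nov 27, 2058 → Dec 27, 2058: 30 days (November has 30).
Dec 27, 2058 → Jan 27, 2059: 31 days (December has 31).
Jan 27, 2059 → Feb 27, 2059: 31 days (January has 31).
Feb 27, 2059 → Mar 27, 2059: 28 days (February has 28).
Mar 27, 2059 → Apr 27, 2059: 31 days (March has 31).
Apr 27, 2059 → May 27, 2059: 30 days (April has 30).
May 27, 2059 → Jun 27, 2059: 31 days.
Total: 4414 days.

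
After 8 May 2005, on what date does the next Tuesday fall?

May 10, 2005

May 8, 2005 is a Sunday.
From Sunday to the next Tuesday is 2 days.
May 8, 2005 + 2 = May 10, 2005.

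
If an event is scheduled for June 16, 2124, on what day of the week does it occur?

Friday

Doomsday rule: the anchor day for the 2100s is Sunday. For year 24: 24÷12 = 2 r 0, and 0÷4 = 0, so 2+0+0 = 2.
Sunday + 2 ≡ Tuesday — that's 2124's doomsday.
In June the doomsday date is Jun 6.
Jun 16 is 10 days after Jun 6; 10 mod 7 = 3, so Tuesday + 3 = Friday.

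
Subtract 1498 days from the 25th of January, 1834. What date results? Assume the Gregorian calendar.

−365 (one year) → Jan 25, 1833 (1133 left).
−366 (one year; includes Feb 29, 1832) → Jan 25, 1832 (767 left).
−365 (one year) → Jan 25, 1831 (402 left).
−365 (one year) → Jan 25, 1830 (37 left).
−25 → Dec 31, 1829 (end of Dec, 31 days; 12 left).
−12 → Dec 19, 1829.

December 19, 1829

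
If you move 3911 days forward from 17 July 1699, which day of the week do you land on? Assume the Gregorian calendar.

Wednesday

First find the weekday of Jul 17, 1699. Doomsday rule: the anchor day for the 1600s is Tuesday. For year 99: 99÷12 = 8 r 3, and 3÷4 = 0, so 8+3+0 = 11.
Tuesday + 11 ≡ Saturday — that's 1699's doomsday.
In July the doomsday date is Jul 11.
Jul 17 is 6 days after Jul 11; 6 mod 7 = 6, so Saturday + 6 = Friday.
3911 mod 7 = 5, so 3911 days after a Friday is Friday + 5 = Wednesday.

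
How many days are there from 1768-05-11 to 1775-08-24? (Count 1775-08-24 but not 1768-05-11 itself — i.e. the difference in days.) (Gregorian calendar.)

May 11, 1768 → May 11, 1769: 365 days.
May 11, 1769 → May 11, 1770: 365 days.
May 11, 1770 → May 11, 1771: 365 days.
May 11, 1771 → May 11, 1772: 366 days (Feb 29, 1772 is in that span).
May 11, 1772 → May 11, 1773: 365 days.
May 11, 1773 → May 11, 1774: 365 days.
May 11, 1774 → May 11, 1775: 365 days.
May 11, 1775 → Jun 11, 1775: 31 days (May has 31).
Jun 11, 1775 → Jul 11, 1775: 30 days (June has 30).
Jul 11, 1775 → Aug 11, 1775: 31 days (July has 31).
Aug 11, 1775 → Aug 24, 1775: 13 days.
Total: 2661 days.

2661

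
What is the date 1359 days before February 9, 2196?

−365 (one year) → Feb 9, 2195 (994 left).
−365 (one year) → Feb 9, 2194 (629 left).
−365 (one year) → Feb 9, 2193 (264 left).
−9 → Jan 31, 2193 (end of Jan, 31 days; 255 left).
−31 → Dec 31, 2192 (end of Dec, 31 days; 224 left).
−31 → Nov 30, 2192 (end of Nov, 30 days; 193 left).
−30 → Oct 31, 2192 (end of Oct, 31 days; 163 left).
−31 → Sep 30, 2192 (end of Sep, 30 days; 132 left).
−30 → Aug 31, 2192 (end of Aug, 31 days; 102 left).
−31 → Jul 31, 2192 (end of Jul, 31 days; 71 left).
−31 → Jun 30, 2192 (end of Jun, 30 days; 40 left).
−30 → May 31, 2192 (end of May, 31 days; 10 left).
−10 → May 21, 2192.

May 21, 2192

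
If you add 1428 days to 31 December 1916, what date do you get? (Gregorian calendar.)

+365 (one year) → Dec 31, 1917 (1063 left).
+365 (one year) → Dec 31, 1918 (698 left).
+365 (one year) → Dec 31, 1919 (333 left).
Dec has 31 days: +1 → Jan 1, 1920 (332 left).
Jan has 31 days: +31 → Feb 1, 1920 (301 left).
Feb has 29 days: +29 → Mar 1, 1920 (272 left).
Mar has 31 days: +31 → Apr 1, 1920 (241 left).
Apr has 30 days: +30 → May 1, 1920 (211 left).
May has 31 days: +31 → Jun 1, 1920 (180 left).
Jun has 30 days: +30 → Jul 1, 1920 (150 left).
Jul has 31 days: +31 → Aug 1, 1920 (119 left).
Aug has 31 days: +31 → Sep 1, 1920 (88 left).
Sep has 30 days: +30 → Oct 1, 1920 (58 left).
Oct has 31 days: +31 → Nov 1, 1920 (27 left).
+27 → Nov 28, 1920.

November 28, 1920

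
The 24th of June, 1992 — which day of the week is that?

Wednesday

January 1, 1992 is a Wednesday.
Jan 1, 1992 → Feb 1, 1992: 31 days (January has 31).
Feb 1, 1992 → Mar 1, 1992: 29 days (February has 29).
Mar 1, 1992 → Apr 1, 1992: 31 days (March has 31).
Apr 1, 1992 → May 1, 1992: 30 days (April has 30).
May 1, 1992 → Jun 1, 1992: 31 days (May has 31).
Jun 1, 1992 → Jun 24, 1992: 23 days.
Total: 175 days.
175 mod 7 = 0, so Wednesday + 0 = Wednesday.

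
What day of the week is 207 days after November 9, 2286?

First find the weekday of Nov 9, 2286. Doomsday rule: the anchor day for the 2200s is Friday. For year 86: 86÷12 = 7 r 2, and 2÷4 = 0, so 7+2+0 = 9.
Friday + 9 ≡ Sunday — that's 2286's doomsday.
In November the doomsday date is Nov 7.
Nov 9 is 2 days after Nov 7; 2 mod 7 = 2, so Sunday + 2 = Tuesday.
207 mod 7 = 4, so 207 days after a Tuesday is Tuesday + 4 = Saturday.

Saturday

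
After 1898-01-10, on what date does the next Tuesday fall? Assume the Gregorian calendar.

Jan 10, 1898 is a Monday.
From Monday to the next Tuesday is 1 day.
Jan 10, 1898 + 1 = Jan 11, 1898.

January 11, 1898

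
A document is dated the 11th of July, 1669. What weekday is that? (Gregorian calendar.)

Thursday

Doomsday rule: the anchor day for the 1600s is Tuesday. For year 69: 69÷12 = 5 r 9, and 9÷4 = 2, so 5+9+2 = 16.
Tuesday + 16 ≡ Thursday — that's 1669's doomsday.
In July the doomsday date is Jul 11.
Jul 11 is the doomsday itself: Thursday.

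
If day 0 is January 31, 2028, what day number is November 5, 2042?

5392

Jan 31, 2028 → Jan 31, 2029: 366 days (Feb 29, 2028 is in that span).
Jan 31, 2029 → Jan 31, 2030: 365 days.
Jan 31, 2030 → Jan 31, 2031: 365 days.
Jan 31, 2031 → Jan 31, 2032: 365 days.
Jan 31, 2032 → Jan 31, 2033: 366 days (Feb 29, 2032 is in that span).
Jan 31, 2033 → Jan 31, 2034: 365 days.
Jan 31, 2034 → Jan 31, 2035: 365 days.
Jan 31, 2035 → Jan 31, 2036: 365 days.
Jan 31, 2036 → Jan 31, 2037: 366 days (Feb 29, 2036 is in that span).
Jan 31, 2037 → Jan 31, 2038: 365 days.
Jan 31, 2038 → Jan 31, 2039: 365 days.
Jan 31, 2039 → Jan 31, 2040: 365 days.
Jan 31, 2040 → Jan 31, 2041: 366 days (Feb 29, 2040 is in that span).
Jan 31, 2041 → Jan 31, 2042: 365 days.
Jan 31, 2042 → Feb 28, 2042: 28 days (January has 31).
Feb 28, 2042 → Mar 28, 2042: 28 days (February has 28).
Mar 28, 2042 → Apr 28, 2042: 31 days (March has 31).
Apr 28, 2042 → May 28, 2042: 30 days (April has 30).
May 28, 2042 → Jun 28, 2042: 31 days (May has 31).
Jun 28, 2042 → Jul 28, 2042: 30 days (June has 30).
Jul 28, 2042 → Aug 28, 2042: 31 days (July has 31).
Aug 28, 2042 → Sep 28, 2042: 31 days (August has 31).
Sep 28, 2042 → Oct 28, 2042: 30 days (September has 30).
Oct 28, 2042 → Nov 5, 2042: 8 days.
Total: 5392 days.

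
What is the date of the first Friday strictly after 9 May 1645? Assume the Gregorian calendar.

May 12, 1645

May 9, 1645 is a Tuesday.
From Tuesday to the next Friday is 3 days.
May 9, 1645 + 3 = May 12, 1645.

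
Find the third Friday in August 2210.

August 17, 2210

August 1, 2210 is a Wednesday.
The first Friday is therefore August 3 (2 days later).
The third Friday is 3 + 2×7 = August 17.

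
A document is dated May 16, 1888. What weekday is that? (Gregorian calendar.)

January 1, 1888 is a Sunday.
Jan 1, 1888 → Feb 1, 1888: 31 days (January has 31).
Feb 1, 1888 → Mar 1, 1888: 29 days (February has 29).
Mar 1, 1888 → Apr 1, 1888: 31 days (March has 31).
Apr 1, 1888 → May 1, 1888: 30 days (April has 30).
May 1, 1888 → May 16, 1888: 15 days.
Total: 136 days.
136 mod 7 = 3, so Sunday + 3 = Wednesday.

Wednesday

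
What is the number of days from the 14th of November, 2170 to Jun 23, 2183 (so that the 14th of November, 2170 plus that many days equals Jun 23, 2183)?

Nov 14, 2170 → Nov 14, 2171: 365 days.
Nov 14, 2171 → Nov 14, 2172: 366 days (Feb 29, 2172 is in that span).
Nov 14, 2172 → Nov 14, 2173: 365 days.
Nov 14, 2173 → Nov 14, 2174: 365 days.
Nov 14, 2174 → Nov 14, 2175: 365 days.
Nov 14, 2175 → Nov 14, 2176: 366 days (Feb 29, 2176 is in that span).
Nov 14, 2176 → Nov 14, 2177: 365 days.
Nov 14, 2177 → Nov 14, 2178: 365 days.
Nov 14, 2178 → Nov 14, 2179: 365 days.
Nov 14, 2179 → Nov 14, 2180: 366 days (Feb 29, 2180 is in that span).
Nov 14, 2180 → Nov 14, 2181: 365 days.
Nov 14, 2181 → Nov 14, 2182: 365 days.
Nov 14, 2182 → Dec 14, 2182: 30 days (November has 30).
Dec 14, 2182 → Jan 14, 2183: 31 days (December has 31).
Jan 14, 2183 → Feb 14, 2183: 31 days (January has 31).
Feb 14, 2183 → Mar 14, 2183: 28 days (February has 28).
Mar 14, 2183 → Apr 14, 2183: 31 days (March has 31).
Apr 14, 2183 → May 14, 2183: 30 days (April has 30).
May 14, 2183 → Jun 14, 2183: 31 days (May has 31).
Jun 14, 2183 → Jun 23, 2183: 9 days.
Total: 4604 days.

4604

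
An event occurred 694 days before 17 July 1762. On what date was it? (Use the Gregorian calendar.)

−365 (one year) → Jul 17, 1761 (329 left).
−17 → Jun 30, 1761 (end of Jun, 30 days; 312 left).
−30 → May 31, 1761 (end of May, 31 days; 282 left).
−31 → Apr 30, 1761 (end of Apr, 30 days; 251 left).
−30 → Mar 31, 1761 (end of Mar, 31 days; 221 left).
−31 → Feb 28, 1761 (end of Feb, 28 days; 190 left).
−28 → Jan 31, 1761 (end of Jan, 31 days; 162 left).
−31 → Dec 31, 1760 (end of Dec, 31 days; 131 left).
−31 → Nov 30, 1760 (end of Nov, 30 days; 100 left).
−30 → Oct 31, 1760 (end of Oct, 31 days; 70 left).
−31 → Sep 30, 1760 (end of Sep, 30 days; 39 left).
−30 → Aug 31, 1760 (end of Aug, 31 days; 9 left).
−9 → Aug 22, 1760.

August 22, 1760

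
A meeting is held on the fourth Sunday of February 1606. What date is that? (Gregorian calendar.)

February 1, 1606 is a Wednesday.
The first Sunday is therefore February 5 (4 days later).
The fourth Sunday is 5 + 3×7 = February 26.

February 26, 1606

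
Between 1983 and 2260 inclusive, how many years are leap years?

Multiples of 4 in [1983,2260]: 70.
Of those, multiples of 100: 3 (not leap unless ÷400).
Multiples of 400: 1.
Leap years = 70 − 3 + 1 = 68.

68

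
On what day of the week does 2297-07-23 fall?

Friday

Doomsday rule: the anchor day for the 2200s is Friday. For year 97: 97÷12 = 8 r 1, and 1÷4 = 0, so 8+1+0 = 9.
Friday + 9 ≡ Sunday — that's 2297's doomsday.
In July the doomsday date is Jul 11.
Jul 23 is 12 days after Jul 11; 12 mod 7 = 5, so Sunday + 5 = Friday.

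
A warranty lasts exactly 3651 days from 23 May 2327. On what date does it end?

+366 (one year; includes Feb 29, 2328) → May 23, 2328 (3285 left).
+365 (one year) → May 23, 2329 (2920 left).
+365 (one year) → May 23, 2330 (2555 left).
+365 (one year) → May 23, 2331 (2190 left).
+366 (one year; includes Feb 29, 2332) → May 23, 2332 (1824 left).
+365 (one year) → May 23, 2333 (1459 left).
+365 (one year) → May 23, 2334 (1094 left).
+365 (one year) → May 23, 2335 (729 left).
+366 (one year; includes Feb 29, 2336) → May 23, 2336 (363 left).
May has 31 days: +9 → Jun 1, 2336 (354 left).
Jun has 30 days: +30 → Jul 1, 2336 (324 left).
Jul has 31 days: +31 → Aug 1, 2336 (293 left).
Aug has 31 days: +31 → Sep 1, 2336 (262 left).
Sep has 30 days: +30 → Oct 1, 2336 (232 left).
Oct has 31 days: +31 → Nov 1, 2336 (201 left).
Nov has 30 days: +30 → Dec 1, 2336 (171 left).
Dec has 31 days: +31 → Jan 1, 2337 (140 left).
Jan has 31 days: +31 → Feb 1, 2337 (109 left).
Feb has 28 days: +28 → Mar 1, 2337 (81 left).
Mar has 31 days: +31 → Apr 1, 2337 (50 left).
Apr has 30 days: +30 → May 1, 2337 (20 left).
+20 → May 21, 2337.

May 21, 2337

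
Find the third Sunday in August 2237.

August 1, 2237 is a Tuesday.
The first Sunday is therefore August 6 (5 days later).
The third Sunday is 6 + 2×7 = August 20.

August 20, 2237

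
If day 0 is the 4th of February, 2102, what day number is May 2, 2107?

1913

Feb 4, 2102 → Feb 4, 2103: 365 days.
Feb 4, 2103 → Feb 4, 2104: 365 days.
Feb 4, 2104 → Feb 4, 2105: 366 days (Feb 29, 2104 is in that span).
Feb 4, 2105 → Feb 4, 2106: 365 days.
Feb 4, 2106 → Feb 4, 2107: 365 days.
Feb 4, 2107 → Mar 4, 2107: 28 days (February has 28).
Mar 4, 2107 → Apr 4, 2107: 31 days (March has 31).
Apr 4, 2107 → May 2, 2107: 28 days.
Total: 1913 days.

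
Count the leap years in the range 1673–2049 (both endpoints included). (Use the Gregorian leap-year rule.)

91

Multiples of 4 in [1673,2049]: 94.
Of those, multiples of 100: 4 (not leap unless ÷400).
Multiples of 400: 1.
Leap years = 94 − 4 + 1 = 91.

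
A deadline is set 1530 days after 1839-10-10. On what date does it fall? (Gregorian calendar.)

+366 (one year; includes Feb 29, 1840) → Oct 10, 1840 (1164 left).
+365 (one year) → Oct 10, 1841 (799 left).
+365 (one year) → Oct 10, 1842 (434 left).
+365 (one year) → Oct 10, 1843 (69 left).
Oct has 31 days: +22 → Nov 1, 1843 (47 left).
Nov has 30 days: +30 → Dec 1, 1843 (17 left).
+17 → Dec 18, 1843.

December 18, 1843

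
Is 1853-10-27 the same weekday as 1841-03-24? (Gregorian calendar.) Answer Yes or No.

No

From Mar 24, 1841 to Oct 27, 1853 is 4600 days.
4600 mod 7 = 1, so they are different weekdays.
(Mar 24, 1841 is a Wednesday; Oct 27, 1853 is a Thursday.)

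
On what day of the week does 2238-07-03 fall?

Tuesday

Doomsday rule: the anchor day for the 2200s is Friday. For year 38: 38÷12 = 3 r 2, and 2÷4 = 0, so 3+2+0 = 5.
Friday + 5 ≡ Wednesday — that's 2238's doomsday.
In July the doomsday date is Jul 11.
Jul 3 is 8 days before Jul 11; 8 mod 7 = 1, so Wednesday − 1 = Tuesday.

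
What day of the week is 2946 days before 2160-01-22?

First find the weekday of Jan 22, 2160. Doomsday rule: the anchor day for the 2100s is Sunday. For year 60: 60÷12 = 5 r 0, and 0÷4 = 0, so 5+0+0 = 5.
Sunday + 5 ≡ Friday — that's 2160's doomsday.
In January the doomsday date is Jan 4 (2160 is a leap year (divisible by 4)).
Jan 22 is 18 days after Jan 4; 18 mod 7 = 4, so Friday + 4 = Tuesday.
2946 mod 7 = 6, so 2946 days before a Tuesday is Tuesday − 6 = Wednesday.

Wednesday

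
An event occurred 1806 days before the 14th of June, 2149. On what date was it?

−365 (one year) → Jun 14, 2148 (1441 left).
−366 (one year; includes Feb 29, 2148) → Jun 14, 2147 (1075 left).
−365 (one year) → Jun 14, 2146 (710 left).
−365 (one year) → Jun 14, 2145 (345 left).
−14 → May 31, 2145 (end of May, 31 days; 331 left).
−31 → Apr 30, 2145 (end of Apr, 30 days; 300 left).
−30 → Mar 31, 2145 (end of Mar, 31 days; 270 left).
−31 → Feb 28, 2145 (end of Feb, 28 days; 239 left).
−28 → Jan 31, 2145 (end of Jan, 31 days; 211 left).
−31 → Dec 31, 2144 (end of Dec, 31 days; 180 left).
−31 → Nov 30, 2144 (end of Nov, 30 days; 149 left).
−30 → Oct 31, 2144 (end of Oct, 31 days; 119 left).
−31 → Sep 30, 2144 (end of Sep, 30 days; 88 left).
−30 → Aug 31, 2144 (end of Aug, 31 days; 58 left).
−31 → Jul 31, 2144 (end of Jul, 31 days; 27 left).
−27 → Jul 4, 2144.

July 4, 2144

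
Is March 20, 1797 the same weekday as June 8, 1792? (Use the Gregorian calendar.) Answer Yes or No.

From Jun 8, 1792 to Mar 20, 1797 is 1746 days.
1746 mod 7 = 3, so they are different weekdays.
(Jun 8, 1792 is a Friday; Mar 20, 1797 is a Monday.)

No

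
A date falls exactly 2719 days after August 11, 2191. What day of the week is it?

Sunday

First find the weekday of Aug 11, 2191. Doomsday rule: the anchor day for the 2100s is Sunday. For year 91: 91÷12 = 7 r 7, and 7÷4 = 1, so 7+7+1 = 15.
Sunday + 15 ≡ Monday — that's 2191's doomsday.
In August the doomsday date is Aug 8.
Aug 11 is 3 days after Aug 8; 3 mod 7 = 3, so Monday + 3 = Thursday.
2719 mod 7 = 3, so 2719 days after a Thursday is Thursday + 3 = Sunday.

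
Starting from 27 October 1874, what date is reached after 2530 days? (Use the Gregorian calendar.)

+365 (one year) → Oct 27, 1875 (2165 left).
+366 (one year; includes Feb 29, 1876) → Oct 27, 1876 (1799 left).
+365 (one year) → Oct 27, 1877 (1434 left).
+365 (one year) → Oct 27, 1878 (1069 left).
+365 (one year) → Oct 27, 1879 (704 left).
+366 (one year; includes Feb 29, 1880) → Oct 27, 1880 (338 left).
Oct has 31 days: +5 → Nov 1, 1880 (333 left).
Nov has 30 days: +30 → Dec 1, 1880 (303 left).
Dec has 31 days: +31 → Jan 1, 1881 (272 left).
Jan has 31 days: +31 → Feb 1, 1881 (241 left).
Feb has 28 days: +28 → Mar 1, 1881 (213 left).
Mar has 31 days: +31 → Apr 1, 1881 (182 left).
Apr has 30 days: +30 → May 1, 1881 (152 left).
May has 31 days: +31 → Jun 1, 1881 (121 left).
Jun has 30 days: +30 → Jul 1, 1881 (91 left).
Jul has 31 days: +31 → Aug 1, 1881 (60 left).
Aug has 31 days: +31 → Sep 1, 1881 (29 left).
+29 → Sep 30, 1881.

September 30, 1881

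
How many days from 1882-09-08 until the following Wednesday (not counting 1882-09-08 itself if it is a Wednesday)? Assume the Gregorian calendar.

5

Sep 8, 1882 is a Friday.
From Friday to the next Wednesday is 5 days.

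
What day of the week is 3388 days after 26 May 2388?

Thursday

First find the weekday of May 26, 2388. Doomsday rule: the anchor day for the 2300s is Wednesday. For year 88: 88÷12 = 7 r 4, and 4÷4 = 1, so 7+4+1 = 12.
Wednesday + 12 ≡ Monday — that's 2388's doomsday.
In May the doomsday date is May 9.
May 26 is 17 days after May 9; 17 mod 7 = 3, so Monday + 3 = Thursday.
3388 mod 7 = 0, so 3388 days after a Thursday is Thursday + 0 = Thursday.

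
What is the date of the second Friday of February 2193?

February 1, 2193 is a Friday.
The first Friday is therefore February 1 (same day).
The second Friday is 1 + 1×7 = February 8.

February 8, 2193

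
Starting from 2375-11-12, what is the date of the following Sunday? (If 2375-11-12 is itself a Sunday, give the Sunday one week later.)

November 16, 2375

Nov 12, 2375 is a Wednesday.
From Wednesday to the next Sunday is 4 days.
Nov 12, 2375 + 4 = Nov 16, 2375.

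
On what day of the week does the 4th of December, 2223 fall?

Thursday

Doomsday rule: the anchor day for the 2200s is Friday. For year 23: 23÷12 = 1 r 11, and 11÷4 = 2, so 1+11+2 = 14.
Friday + 14 ≡ Friday — that's 2223's doomsday.
In December the doomsday date is Dec 12.
Dec 4 is 8 days before Dec 12; 8 mod 7 = 1, so Friday − 1 = Thursday.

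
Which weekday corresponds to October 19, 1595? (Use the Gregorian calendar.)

Thursday

Doomsday rule: the anchor day for the 1500s is Wednesday. For year 95: 95÷12 = 7 r 11, and 11÷4 = 2, so 7+11+2 = 20.
Wednesday + 20 ≡ Tuesday — that's 1595's doomsday.
In October the doomsday date is Oct 10.
Oct 19 is 9 days after Oct 10; 9 mod 7 = 2, so Tuesday + 2 = Thursday.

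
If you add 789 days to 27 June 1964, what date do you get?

August 25, 1966

+365 (one year) → Jun 27, 1965 (424 left).
+365 (one year) → Jun 27, 1966 (59 left).
Jun has 30 days: +4 → Jul 1, 1966 (55 left).
Jul has 31 days: +31 → Aug 1, 1966 (24 left).
+24 → Aug 25, 1966.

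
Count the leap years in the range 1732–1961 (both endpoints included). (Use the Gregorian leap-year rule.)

Multiples of 4 in [1732,1961]: 58.
Of those, multiples of 100: 2 (not leap unless ÷400).
Multiples of 400: 0.
Leap years = 58 − 2 + 0 = 56.

56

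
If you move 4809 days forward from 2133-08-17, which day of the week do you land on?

First find the weekday of Aug 17, 2133. Doomsday rule: the anchor day for the 2100s is Sunday. For year 33: 33÷12 = 2 r 9, and 9÷4 = 2, so 2+9+2 = 13.
Sunday + 13 ≡ Saturday — that's 2133's doomsday.
In August the doomsday date is Aug 8.
Aug 17 is 9 days after Aug 8; 9 mod 7 = 2, so Saturday + 2 = Monday.
4809 mod 7 = 0, so 4809 days after a Monday is Monday + 0 = Monday.

Monday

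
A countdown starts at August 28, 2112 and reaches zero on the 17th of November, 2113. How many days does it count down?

446

Aug 28, 2112 → Aug 28, 2113: 365 days.
Aug 28, 2113 → Sep 28, 2113: 31 days (August has 31).
Sep 28, 2113 → Oct 28, 2113: 30 days (September has 30).
Oct 28, 2113 → Nov 17, 2113: 20 days.
Total: 446 days.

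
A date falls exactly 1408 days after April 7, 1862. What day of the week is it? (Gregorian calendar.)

First find the weekday of Apr 7, 1862. Doomsday rule: the anchor day for the 1800s is Friday. For year 62: 62÷12 = 5 r 2, and 2÷4 = 0, so 5+2+0 = 7.
Friday + 7 ≡ Friday — that's 1862's doomsday.
In April the doomsday date is Apr 4.
Apr 7 is 3 days after Apr 4; 3 mod 7 = 3, so Friday + 3 = Monday.
1408 mod 7 = 1, so 1408 days after a Monday is Monday + 1 = Tuesday.

Tuesday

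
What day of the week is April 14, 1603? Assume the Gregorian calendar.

Monday

Doomsday rule: the anchor day for the 1600s is Tuesday. For year 03: 3÷12 = 0 r 3, and 3÷4 = 0, so 0+3+0 = 3.
Tuesday + 3 ≡ Friday — that's 1603's doomsday.
In April the doomsday date is Apr 4.
Apr 14 is 10 days after Apr 4; 10 mod 7 = 3, so Friday + 3 = Monday.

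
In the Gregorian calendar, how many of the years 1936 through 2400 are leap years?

114

Multiples of 4 in [1936,2400]: 117.
Of those, multiples of 100: 5 (not leap unless ÷400).
Multiples of 400: 2.
Leap years = 117 − 5 + 2 = 114.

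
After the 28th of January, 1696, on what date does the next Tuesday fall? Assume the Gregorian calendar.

January 31, 1696

Jan 28, 1696 is a Saturday.
From Saturday to the next Tuesday is 3 days.
Jan 28, 1696 + 3 = Jan 31, 1696.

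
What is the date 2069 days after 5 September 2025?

+365 (one year) → Sep 5, 2026 (1704 left).
+365 (one year) → Sep 5, 2027 (1339 left).
+366 (one year; includes Feb 29, 2028) → Sep 5, 2028 (973 left).
+365 (one year) → Sep 5, 2029 (608 left).
+365 (one year) → Sep 5, 2030 (243 left).
Sep has 30 days: +26 → Oct 1, 2030 (217 left).
Oct has 31 days: +31 → Nov 1, 2030 (186 left).
Nov has 30 days: +30 → Dec 1, 2030 (156 left).
Dec has 31 days: +31 → Jan 1, 2031 (125 left).
Jan has 31 days: +31 → Feb 1, 2031 (94 left).
Feb has 28 days: +28 → Mar 1, 2031 (66 left).
Mar has 31 days: +31 → Apr 1, 2031 (35 left).
Apr has 30 days: +30 → May 1, 2031 (5 left).
+5 → May 6, 2031.

May 6, 2031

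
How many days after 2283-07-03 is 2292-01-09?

Jul 3, 2283 → Jul 3, 2284: 366 days (Feb 29, 2284 is in that span).
Jul 3, 2284 → Jul 3, 2285: 365 days.
Jul 3, 2285 → Jul 3, 2286: 365 days.
Jul 3, 2286 → Jul 3, 2287: 365 days.
Jul 3, 2287 → Jul 3, 2288: 366 days (Feb 29, 2288 is in that span).
Jul 3, 2288 → Jul 3, 2289: 365 days.
Jul 3, 2289 → Jul 3, 2290: 365 days.
Jul 3, 2290 → Jul 3, 2291: 365 days.
Jul 3, 2291 → Aug 3, 2291: 31 days (July has 31).
Aug 3, 2291 → Sep 3, 2291: 31 days (August has 31).
Sep 3, 2291 → Oct 3, 2291: 30 days (September has 30).
Oct 3, 2291 → Nov 3, 2291: 31 days (October has 31).
Nov 3, 2291 → Dec 3, 2291: 30 days (November has 30).
Dec 3, 2291 → Jan 3, 2292: 31 days (December has 31).
Jan 3, 2292 → Jan 9, 2292: 6 days.
Total: 3112 days.

3112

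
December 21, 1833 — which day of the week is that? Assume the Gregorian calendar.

Saturday

Doomsday rule: the anchor day for the 1800s is Friday. For year 33: 33÷12 = 2 r 9, and 9÷4 = 2, so 2+9+2 = 13.
Friday + 13 ≡ Thursday — that's 1833's doomsday.
In December the doomsday date is Dec 12.
Dec 21 is 9 days after Dec 12; 9 mod 7 = 2, so Thursday + 2 = Saturday.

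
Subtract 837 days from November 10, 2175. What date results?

−365 (one year) → Nov 10, 2174 (472 left).
−365 (one year) → Nov 10, 2173 (107 left).
−10 → Oct 31, 2173 (end of Oct, 31 days; 97 left).
−31 → Sep 30, 2173 (end of Sep, 30 days; 66 left).
−30 → Aug 31, 2173 (end of Aug, 31 days; 36 left).
−31 → Jul 31, 2173 (end of Jul, 31 days; 5 left).
−5 → Jul 26, 2173.

July 26, 2173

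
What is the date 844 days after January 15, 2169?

May 9, 2171

+365 (one year) → Jan 15, 2170 (479 left).
+365 (one year) → Jan 15, 2171 (114 left).
Jan has 31 days: +17 → Feb 1, 2171 (97 left).
Feb has 28 days: +28 → Mar 1, 2171 (69 left).
Mar has 31 days: +31 → Apr 1, 2171 (38 left).
Apr has 30 days: +30 → May 1, 2171 (8 left).
+8 → May 9, 2171.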